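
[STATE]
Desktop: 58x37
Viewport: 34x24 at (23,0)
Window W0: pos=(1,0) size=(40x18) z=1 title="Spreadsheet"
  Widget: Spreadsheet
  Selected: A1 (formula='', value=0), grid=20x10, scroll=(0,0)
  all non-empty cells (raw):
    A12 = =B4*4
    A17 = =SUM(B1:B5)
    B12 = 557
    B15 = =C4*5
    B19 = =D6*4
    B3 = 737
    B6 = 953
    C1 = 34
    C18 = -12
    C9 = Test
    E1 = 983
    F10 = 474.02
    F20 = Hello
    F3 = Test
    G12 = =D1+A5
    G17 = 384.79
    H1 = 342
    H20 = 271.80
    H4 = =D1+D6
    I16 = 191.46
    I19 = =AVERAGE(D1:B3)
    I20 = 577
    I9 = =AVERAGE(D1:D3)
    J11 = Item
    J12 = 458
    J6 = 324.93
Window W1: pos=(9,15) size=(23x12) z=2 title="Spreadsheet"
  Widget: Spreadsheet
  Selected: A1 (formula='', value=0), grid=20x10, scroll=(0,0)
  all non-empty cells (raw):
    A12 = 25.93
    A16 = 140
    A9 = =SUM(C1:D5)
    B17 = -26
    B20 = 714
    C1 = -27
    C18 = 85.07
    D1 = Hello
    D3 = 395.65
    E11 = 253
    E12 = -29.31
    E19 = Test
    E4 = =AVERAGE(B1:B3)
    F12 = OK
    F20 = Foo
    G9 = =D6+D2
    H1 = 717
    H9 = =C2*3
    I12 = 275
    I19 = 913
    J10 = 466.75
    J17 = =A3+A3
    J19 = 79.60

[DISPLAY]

━━━━━━━━━━━━━━━━━┓                
                 ┃                
─────────────────┨                
                 ┃                
  C       D      ┃                
-----------------┃                
     34       0  ┃                
      0       0  ┃                
      0       0  ┃                
      0       0  ┃                
      0       0  ┃                
      0       0  ┃                
      0       0  ┃                
      0       0  ┃                
est           0  ┃                
━━━━━━━━┓     0  ┃                
        ┃     0  ┃                
────────┨━━━━━━━━┛                
        ┃                         
  B     ┃                         
--------┃                         
      0 ┃                         
      0 ┃                         
      0 ┃                         


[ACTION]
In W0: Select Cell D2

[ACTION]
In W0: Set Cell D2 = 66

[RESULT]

━━━━━━━━━━━━━━━━━┓                
                 ┃                
─────────────────┨                
                 ┃                
  C       D      ┃                
-----------------┃                
     34       0  ┃                
      0    [66]  ┃                
      0       0  ┃                
      0       0  ┃                
      0       0  ┃                
      0       0  ┃                
      0       0  ┃                
      0       0  ┃                
est           0  ┃                
━━━━━━━━┓     0  ┃                
        ┃     0  ┃                
────────┨━━━━━━━━┛                
        ┃                         
  B     ┃                         
--------┃                         
      0 ┃                         
      0 ┃                         
      0 ┃                         


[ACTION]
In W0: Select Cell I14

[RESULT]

━━━━━━━━━━━━━━━━━┓                
                 ┃                
─────────────────┨                
                 ┃                
  C       D      ┃                
-----------------┃                
     34       0  ┃                
      0      66  ┃                
      0       0  ┃                
      0       0  ┃                
      0       0  ┃                
      0       0  ┃                
      0       0  ┃                
      0       0  ┃                
est           0  ┃                
━━━━━━━━┓     0  ┃                
        ┃     0  ┃                
────────┨━━━━━━━━┛                
        ┃                         
  B     ┃                         
--------┃                         
      0 ┃                         
      0 ┃                         
      0 ┃                         


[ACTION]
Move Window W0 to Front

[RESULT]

━━━━━━━━━━━━━━━━━┓                
                 ┃                
─────────────────┨                
                 ┃                
  C       D      ┃                
-----------------┃                
     34       0  ┃                
      0      66  ┃                
      0       0  ┃                
      0       0  ┃                
      0       0  ┃                
      0       0  ┃                
      0       0  ┃                
      0       0  ┃                
est           0  ┃                
      0       0  ┃                
      0       0  ┃                
━━━━━━━━━━━━━━━━━┛                
        ┃                         
  B     ┃                         
--------┃                         
      0 ┃                         
      0 ┃                         
      0 ┃                         


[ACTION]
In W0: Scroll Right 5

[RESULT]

━━━━━━━━━━━━━━━━━┓                
                 ┃                
─────────────────┨                
                 ┃                
  H       I      ┃                
-----------------┃                
    342       0  ┃                
      0       0  ┃                
      0       0  ┃                
      0       0  ┃                
      0       0  ┃                
      0       0  ┃                
      0       0  ┃                
      0       0  ┃                
      0      22  ┃                
      0       0  ┃                
      0       0It┃                
━━━━━━━━━━━━━━━━━┛                
        ┃                         
  B     ┃                         
--------┃                         
      0 ┃                         
      0 ┃                         
      0 ┃                         


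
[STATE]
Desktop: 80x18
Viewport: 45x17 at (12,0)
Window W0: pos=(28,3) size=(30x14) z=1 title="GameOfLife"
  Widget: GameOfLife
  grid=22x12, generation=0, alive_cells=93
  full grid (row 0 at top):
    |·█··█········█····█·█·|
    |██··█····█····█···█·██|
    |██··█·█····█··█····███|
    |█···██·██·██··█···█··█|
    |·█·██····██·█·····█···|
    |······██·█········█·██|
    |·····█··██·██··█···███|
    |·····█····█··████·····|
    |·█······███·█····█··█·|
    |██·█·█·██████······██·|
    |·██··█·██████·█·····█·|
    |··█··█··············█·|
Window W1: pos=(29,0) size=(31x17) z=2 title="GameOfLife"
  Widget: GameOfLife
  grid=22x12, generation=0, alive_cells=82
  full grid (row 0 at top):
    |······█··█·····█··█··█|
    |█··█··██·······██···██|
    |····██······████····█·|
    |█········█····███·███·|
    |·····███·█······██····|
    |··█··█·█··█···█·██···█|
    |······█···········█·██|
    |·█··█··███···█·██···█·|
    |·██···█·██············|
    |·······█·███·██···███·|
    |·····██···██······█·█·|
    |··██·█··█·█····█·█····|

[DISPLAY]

                 ┏━━━━━━━━━━━━━━━━━━━━━━━━━━━
                 ┃ GameOfLife                
                 ┠───────────────────────────
                ┏┃Gen: 0                     
                ┃┃······█··█·····█··█··█     
                ┠┃█··█··██·······██···██     
                ┃┃····██······████····█·     
                ┃┃█········█····███·███·     
                ┃┃·····███·█······██····     
                ┃┃··█··█·█··█···█·██···█     
                ┃┃······█···········█·██     
                ┃┃·█··█··███···█·██···█·     
                ┃┃·██···█·██············     
                ┃┃·······█·███·██···███·     
                ┃┃·····██···██······█·█·     
                ┃┃··██·█··█·█····█·█····     
                ┗┗━━━━━━━━━━━━━━━━━━━━━━━━━━━


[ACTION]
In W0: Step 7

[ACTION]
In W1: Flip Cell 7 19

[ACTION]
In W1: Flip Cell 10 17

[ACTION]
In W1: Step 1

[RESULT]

                 ┏━━━━━━━━━━━━━━━━━━━━━━━━━━━
                 ┃ GameOfLife                
                 ┠───────────────────────────
                ┏┃Gen: 1                     
                ┃┃······██·······██···██     
                ┠┃····█·██·····█··█··███     
                ┃┃····███······█···█····     
                ┃┃····█···█·········███·     
                ┃┃·····█·█·██···█····██·     
                ┃┃·····█·██······██·█·██     
                ┃┃·····██··█····█···█··█     
                ┃┃·██··██··█·········███     
                ┃┃·██···█·····██·█··█···     
                ┃┃·····█·█···██····██·█·     
                ┃┃····█████···█·█·██··█·     
                ┃┃····███··███····███···     
                ┗┗━━━━━━━━━━━━━━━━━━━━━━━━━━━


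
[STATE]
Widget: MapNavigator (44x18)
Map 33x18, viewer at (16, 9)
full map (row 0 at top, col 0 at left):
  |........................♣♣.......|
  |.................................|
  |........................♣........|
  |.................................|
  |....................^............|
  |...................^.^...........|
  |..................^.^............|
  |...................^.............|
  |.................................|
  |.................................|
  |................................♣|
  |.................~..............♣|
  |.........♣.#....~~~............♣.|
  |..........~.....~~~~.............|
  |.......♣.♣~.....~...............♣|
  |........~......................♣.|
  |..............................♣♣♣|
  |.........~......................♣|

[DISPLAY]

      ........................♣♣.......     
      .................................     
      ........................♣........     
      .................................     
      ....................^............     
      ...................^.^...........     
      ..................^.^............     
      ...................^.............     
      .................................     
      ................@................     
      ................................♣     
      .................~..............♣     
      .........♣.#....~~~............♣.     
      ..........~.....~~~~.............     
      .......♣.♣~.....~...............♣     
      ........~......................♣.     
      ..............................♣♣♣     
      .........~......................♣     


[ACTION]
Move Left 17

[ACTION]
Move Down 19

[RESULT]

                      ......................
                      ......................
                      ......................
                      .................~....
                      .........♣.#....~~~...
                      ..........~.....~~~~..
                      .......♣.♣~.....~.....
                      ........~.............
                      ......................
                      @........~............
                                            
                                            
                                            
                                            
                                            
                                            
                                            
                                            


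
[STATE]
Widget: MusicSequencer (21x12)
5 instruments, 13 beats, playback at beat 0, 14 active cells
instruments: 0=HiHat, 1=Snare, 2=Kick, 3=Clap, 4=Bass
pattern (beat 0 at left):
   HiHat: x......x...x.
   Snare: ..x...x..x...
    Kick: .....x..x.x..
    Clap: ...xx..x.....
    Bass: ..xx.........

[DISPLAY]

      ▼123456789012  
 HiHat█······█···█·  
 Snare··█···█··█···  
  Kick·····█··█·█··  
  Clap···██··█·····  
  Bass··██·········  
                     
                     
                     
                     
                     
                     


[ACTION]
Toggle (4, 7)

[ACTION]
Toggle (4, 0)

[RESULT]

      ▼123456789012  
 HiHat█······█···█·  
 Snare··█···█··█···  
  Kick·····█··█·█··  
  Clap···██··█·····  
  Bass█·██···█·····  
                     
                     
                     
                     
                     
                     


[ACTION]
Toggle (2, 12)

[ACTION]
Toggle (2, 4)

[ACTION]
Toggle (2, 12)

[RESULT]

      ▼123456789012  
 HiHat█······█···█·  
 Snare··█···█··█···  
  Kick····██··█·█··  
  Clap···██··█·····  
  Bass█·██···█·····  
                     
                     
                     
                     
                     
                     


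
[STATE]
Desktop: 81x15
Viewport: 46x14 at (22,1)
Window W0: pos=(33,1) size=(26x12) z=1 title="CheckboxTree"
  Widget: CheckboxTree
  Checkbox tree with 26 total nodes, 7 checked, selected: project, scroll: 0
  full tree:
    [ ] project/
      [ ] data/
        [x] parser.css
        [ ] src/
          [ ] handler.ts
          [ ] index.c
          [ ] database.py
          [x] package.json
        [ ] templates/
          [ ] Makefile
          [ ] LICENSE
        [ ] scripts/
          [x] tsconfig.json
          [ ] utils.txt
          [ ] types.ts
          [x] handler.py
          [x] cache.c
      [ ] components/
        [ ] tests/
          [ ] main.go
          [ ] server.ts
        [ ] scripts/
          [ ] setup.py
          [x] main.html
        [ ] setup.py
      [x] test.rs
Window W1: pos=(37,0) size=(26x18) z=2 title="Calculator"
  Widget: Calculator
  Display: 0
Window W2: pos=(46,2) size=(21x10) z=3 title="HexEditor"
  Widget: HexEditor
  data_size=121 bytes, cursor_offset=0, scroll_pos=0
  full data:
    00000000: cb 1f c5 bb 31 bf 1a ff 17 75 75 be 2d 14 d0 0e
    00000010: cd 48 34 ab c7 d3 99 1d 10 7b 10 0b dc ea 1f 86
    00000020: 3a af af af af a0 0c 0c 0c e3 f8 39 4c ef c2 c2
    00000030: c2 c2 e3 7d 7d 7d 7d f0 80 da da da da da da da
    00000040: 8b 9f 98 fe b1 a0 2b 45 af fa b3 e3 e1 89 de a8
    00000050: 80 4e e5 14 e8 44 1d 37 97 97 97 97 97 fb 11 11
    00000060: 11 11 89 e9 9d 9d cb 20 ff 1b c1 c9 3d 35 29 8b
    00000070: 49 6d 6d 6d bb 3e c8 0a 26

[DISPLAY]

           ┏━━━┃ Calculator             ┃     
           ┃ Ch┠────────┏━━━━━━━━━━━━━━━━━━━┓ 
           ┠───┃        ┃ HexEditor         ┃ 
           ┃>[-┃┌───┬───┠───────────────────┨ 
           ┃   ┃│ 7 │ 8 ┃00000000  CB 1f c5 ┃ 
           ┃   ┃├───┼───┃00000010  cd 48 34 ┃ 
           ┃   ┃│ 4 │ 5 ┃00000020  3a af af ┃ 
           ┃   ┃├───┼───┃00000030  c2 c2 e3 ┃ 
           ┃   ┃│ 1 │ 2 ┃00000040  8b 9f 98 ┃ 
           ┃   ┃├───┼───┃00000050  80 4e e5 ┃ 
           ┃   ┃│ 0 │ . ┗━━━━━━━━━━━━━━━━━━━┛ 
           ┗━━━┃├───┼───┼───┼───┤       ┃     
               ┃│ C │ MC│ MR│ M+│       ┃     
               ┃└───┴───┴───┴───┘       ┃     


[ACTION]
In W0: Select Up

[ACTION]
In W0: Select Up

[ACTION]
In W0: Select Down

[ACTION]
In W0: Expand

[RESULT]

           ┏━━━┃ Calculator             ┃     
           ┃ Ch┠────────┏━━━━━━━━━━━━━━━━━━━┓ 
           ┠───┃        ┃ HexEditor         ┃ 
           ┃ [-┃┌───┬───┠───────────────────┨ 
           ┃>  ┃│ 7 │ 8 ┃00000000  CB 1f c5 ┃ 
           ┃   ┃├───┼───┃00000010  cd 48 34 ┃ 
           ┃   ┃│ 4 │ 5 ┃00000020  3a af af ┃ 
           ┃   ┃├───┼───┃00000030  c2 c2 e3 ┃ 
           ┃   ┃│ 1 │ 2 ┃00000040  8b 9f 98 ┃ 
           ┃   ┃├───┼───┃00000050  80 4e e5 ┃ 
           ┃   ┃│ 0 │ . ┗━━━━━━━━━━━━━━━━━━━┛ 
           ┗━━━┃├───┼───┼───┼───┤       ┃     
               ┃│ C │ MC│ MR│ M+│       ┃     
               ┃└───┴───┴───┴───┘       ┃     


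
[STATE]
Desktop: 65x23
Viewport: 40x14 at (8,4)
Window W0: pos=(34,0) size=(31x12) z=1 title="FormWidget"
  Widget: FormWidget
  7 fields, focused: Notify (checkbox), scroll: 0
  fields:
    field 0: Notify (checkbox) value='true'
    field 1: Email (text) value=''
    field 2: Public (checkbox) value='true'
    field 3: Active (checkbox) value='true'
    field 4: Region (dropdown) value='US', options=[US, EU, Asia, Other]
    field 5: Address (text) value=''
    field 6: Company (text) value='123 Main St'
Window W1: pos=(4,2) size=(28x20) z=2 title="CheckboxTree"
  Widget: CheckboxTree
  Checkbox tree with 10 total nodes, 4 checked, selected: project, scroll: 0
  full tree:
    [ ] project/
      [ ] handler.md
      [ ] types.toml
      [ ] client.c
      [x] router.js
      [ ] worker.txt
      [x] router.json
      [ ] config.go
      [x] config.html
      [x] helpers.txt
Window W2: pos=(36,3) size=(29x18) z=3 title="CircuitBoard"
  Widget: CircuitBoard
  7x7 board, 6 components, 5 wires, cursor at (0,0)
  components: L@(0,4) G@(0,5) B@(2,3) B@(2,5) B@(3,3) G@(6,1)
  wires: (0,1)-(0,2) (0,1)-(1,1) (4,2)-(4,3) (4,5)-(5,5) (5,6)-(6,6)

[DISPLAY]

───────────────────────┨  ┃ ┃ CircuitBoa
] project/             ┃  ┃ ┠───────────
[ ] handler.md         ┃  ┃ ┃   0 1 2 3 
[ ] types.toml         ┃  ┃ ┃0  [.]  · ─
[ ] client.c           ┃  ┃ ┃        │  
[x] router.js          ┃  ┃ ┃1       ·  
[ ] worker.txt         ┃  ┃ ┃           
[x] router.json        ┃  ┗━┃2          
[ ] config.go          ┃    ┃           
[x] config.html        ┃    ┃3          
[x] helpers.txt        ┃    ┃           
                       ┃    ┃4          
                       ┃    ┃           
                       ┃    ┃5          


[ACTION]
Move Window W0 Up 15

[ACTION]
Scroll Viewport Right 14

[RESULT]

─────────┨  ┃ ┃ CircuitBoard            
         ┃  ┃ ┠─────────────────────────
         ┃  ┃ ┃   0 1 2 3 4 5 6         
         ┃  ┃ ┃0  [.]  · ─ ·       L   G
         ┃  ┃ ┃        │                
         ┃  ┃ ┃1       ·                
         ┃  ┃ ┃                         
n        ┃  ┗━┃2               B       B
         ┃    ┃                         
l        ┃    ┃3               B        
t        ┃    ┃                         
         ┃    ┃4           · ─ ·       ·
         ┃    ┃                        │
         ┃    ┃5                       ·


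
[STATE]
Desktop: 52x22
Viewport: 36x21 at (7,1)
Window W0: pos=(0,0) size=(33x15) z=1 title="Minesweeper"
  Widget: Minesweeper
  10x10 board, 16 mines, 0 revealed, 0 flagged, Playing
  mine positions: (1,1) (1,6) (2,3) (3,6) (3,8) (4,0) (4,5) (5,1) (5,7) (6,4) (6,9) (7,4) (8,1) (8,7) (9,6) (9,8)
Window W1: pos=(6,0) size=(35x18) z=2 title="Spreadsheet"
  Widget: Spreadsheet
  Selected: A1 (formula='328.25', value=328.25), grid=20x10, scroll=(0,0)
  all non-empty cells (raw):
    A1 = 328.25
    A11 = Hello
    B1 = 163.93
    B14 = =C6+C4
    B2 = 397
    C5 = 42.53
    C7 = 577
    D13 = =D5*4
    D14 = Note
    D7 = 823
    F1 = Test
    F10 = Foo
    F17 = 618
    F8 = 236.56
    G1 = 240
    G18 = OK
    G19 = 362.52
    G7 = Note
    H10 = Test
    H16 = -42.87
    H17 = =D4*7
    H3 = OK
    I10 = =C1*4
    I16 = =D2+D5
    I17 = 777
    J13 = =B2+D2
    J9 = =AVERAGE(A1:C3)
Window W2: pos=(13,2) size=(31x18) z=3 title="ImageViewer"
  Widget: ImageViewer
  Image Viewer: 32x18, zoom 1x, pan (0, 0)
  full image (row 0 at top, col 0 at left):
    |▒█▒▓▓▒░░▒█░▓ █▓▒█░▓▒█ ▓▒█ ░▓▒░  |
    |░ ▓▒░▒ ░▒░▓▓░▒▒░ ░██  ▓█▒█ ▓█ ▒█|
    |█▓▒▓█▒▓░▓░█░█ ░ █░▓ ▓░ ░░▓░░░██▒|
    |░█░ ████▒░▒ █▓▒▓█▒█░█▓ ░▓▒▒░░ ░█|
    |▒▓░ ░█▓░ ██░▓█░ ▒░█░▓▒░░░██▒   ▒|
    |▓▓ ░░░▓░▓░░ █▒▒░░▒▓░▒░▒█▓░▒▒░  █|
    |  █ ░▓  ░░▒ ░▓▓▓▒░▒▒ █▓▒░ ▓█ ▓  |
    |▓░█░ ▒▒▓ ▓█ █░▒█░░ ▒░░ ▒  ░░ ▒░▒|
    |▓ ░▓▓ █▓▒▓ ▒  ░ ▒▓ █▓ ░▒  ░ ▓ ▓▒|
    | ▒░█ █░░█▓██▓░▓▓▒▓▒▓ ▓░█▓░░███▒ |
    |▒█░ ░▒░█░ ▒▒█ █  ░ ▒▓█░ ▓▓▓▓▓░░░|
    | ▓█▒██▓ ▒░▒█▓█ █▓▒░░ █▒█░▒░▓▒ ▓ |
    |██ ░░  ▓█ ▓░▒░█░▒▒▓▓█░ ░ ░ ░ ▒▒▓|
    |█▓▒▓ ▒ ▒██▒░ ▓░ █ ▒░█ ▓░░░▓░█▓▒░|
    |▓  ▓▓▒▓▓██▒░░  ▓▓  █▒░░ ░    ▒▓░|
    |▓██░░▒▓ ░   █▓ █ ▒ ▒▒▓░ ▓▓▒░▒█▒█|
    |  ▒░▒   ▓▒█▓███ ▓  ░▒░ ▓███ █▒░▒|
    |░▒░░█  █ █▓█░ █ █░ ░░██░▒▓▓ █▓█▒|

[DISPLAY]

 Spreadsheet                     ┃  
──────┏━━━━━━━━━━━━━━━━━━━━━━━━━━━━━
A1: 32┃ ImageViewer                 
      ┠─────────────────────────────
------┃▒█▒▓▓▒░░▒█░▓ █▓▒█░▓▒█ ▓▒█ ░▓▒
  1 [3┃░ ▓▒░▒ ░▒░▓▓░▒▒░ ░██  ▓█▒█ ▓█
  2   ┃█▓▒▓█▒▓░▓░█░█ ░ █░▓ ▓░ ░░▓░░░
  3   ┃░█░ ████▒░▒ █▓▒▓█▒█░█▓ ░▓▒▒░░
  4   ┃▒▓░ ░█▓░ ██░▓█░ ▒░█░▓▒░░░██▒ 
  5   ┃▓▓ ░░░▓░▓░░ █▒▒░░▒▓░▒░▒█▓░▒▒░
  6   ┃  █ ░▓  ░░▒ ░▓▓▓▒░▒▒ █▓▒░ ▓█ 
  7   ┃▓░█░ ▒▒▓ ▓█ █░▒█░░ ▒░░ ▒  ░░ 
  8   ┃▓ ░▓▓ █▓▒▓ ▒  ░ ▒▓ █▓ ░▒  ░ ▓
  9   ┃ ▒░█ █░░█▓██▓░▓▓▒▓▒▓ ▓░█▓░░██
 10   ┃▒█░ ░▒░█░ ▒▒█ █  ░ ▒▓█░ ▓▓▓▓▓
 11 He┃ ▓█▒██▓ ▒░▒█▓█ █▓▒░░ █▒█░▒░▓▒
━━━━━━┃██ ░░  ▓█ ▓░▒░█░▒▒▓▓█░ ░ ░ ░ 
      ┃█▓▒▓ ▒ ▒██▒░ ▓░ █ ▒░█ ▓░░░▓░█
      ┗━━━━━━━━━━━━━━━━━━━━━━━━━━━━━
                                    
                                    


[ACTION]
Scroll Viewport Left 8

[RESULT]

┃ Mine┃ Spreadsheet                 
┠─────┠──────┏━━━━━━━━━━━━━━━━━━━━━━
┃■■■■■┃A1: 32┃ ImageViewer          
┃■■■■■┃      ┠──────────────────────
┃■■■■■┃------┃▒█▒▓▓▒░░▒█░▓ █▓▒█░▓▒█ 
┃■■■■■┃  1 [3┃░ ▓▒░▒ ░▒░▓▓░▒▒░ ░██  
┃■■■■■┃  2   ┃█▓▒▓█▒▓░▓░█░█ ░ █░▓ ▓░
┃■■■■■┃  3   ┃░█░ ████▒░▒ █▓▒▓█▒█░█▓
┃■■■■■┃  4   ┃▒▓░ ░█▓░ ██░▓█░ ▒░█░▓▒
┃■■■■■┃  5   ┃▓▓ ░░░▓░▓░░ █▒▒░░▒▓░▒░
┃■■■■■┃  6   ┃  █ ░▓  ░░▒ ░▓▓▓▒░▒▒ █
┃■■■■■┃  7   ┃▓░█░ ▒▒▓ ▓█ █░▒█░░ ▒░░
┃     ┃  8   ┃▓ ░▓▓ █▓▒▓ ▒  ░ ▒▓ █▓ 
┗━━━━━┃  9   ┃ ▒░█ █░░█▓██▓░▓▓▒▓▒▓ ▓
      ┃ 10   ┃▒█░ ░▒░█░ ▒▒█ █  ░ ▒▓█
      ┃ 11 He┃ ▓█▒██▓ ▒░▒█▓█ █▓▒░░ █
      ┗━━━━━━┃██ ░░  ▓█ ▓░▒░█░▒▒▓▓█░
             ┃█▓▒▓ ▒ ▒██▒░ ▓░ █ ▒░█ 
             ┗━━━━━━━━━━━━━━━━━━━━━━
                                    
                                    


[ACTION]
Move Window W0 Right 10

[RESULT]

      ┃ Spreadsheet                 
      ┠──────┏━━━━━━━━━━━━━━━━━━━━━━
      ┃A1: 32┃ ImageViewer          
      ┃      ┠──────────────────────
      ┃------┃▒█▒▓▓▒░░▒█░▓ █▓▒█░▓▒█ 
      ┃  1 [3┃░ ▓▒░▒ ░▒░▓▓░▒▒░ ░██  
      ┃  2   ┃█▓▒▓█▒▓░▓░█░█ ░ █░▓ ▓░
      ┃  3   ┃░█░ ████▒░▒ █▓▒▓█▒█░█▓
      ┃  4   ┃▒▓░ ░█▓░ ██░▓█░ ▒░█░▓▒
      ┃  5   ┃▓▓ ░░░▓░▓░░ █▒▒░░▒▓░▒░
      ┃  6   ┃  █ ░▓  ░░▒ ░▓▓▓▒░▒▒ █
      ┃  7   ┃▓░█░ ▒▒▓ ▓█ █░▒█░░ ▒░░
      ┃  8   ┃▓ ░▓▓ █▓▒▓ ▒  ░ ▒▓ █▓ 
      ┃  9   ┃ ▒░█ █░░█▓██▓░▓▓▒▓▒▓ ▓
      ┃ 10   ┃▒█░ ░▒░█░ ▒▒█ █  ░ ▒▓█
      ┃ 11 He┃ ▓█▒██▓ ▒░▒█▓█ █▓▒░░ █
      ┗━━━━━━┃██ ░░  ▓█ ▓░▒░█░▒▒▓▓█░
             ┃█▓▒▓ ▒ ▒██▒░ ▓░ █ ▒░█ 
             ┗━━━━━━━━━━━━━━━━━━━━━━
                                    
                                    


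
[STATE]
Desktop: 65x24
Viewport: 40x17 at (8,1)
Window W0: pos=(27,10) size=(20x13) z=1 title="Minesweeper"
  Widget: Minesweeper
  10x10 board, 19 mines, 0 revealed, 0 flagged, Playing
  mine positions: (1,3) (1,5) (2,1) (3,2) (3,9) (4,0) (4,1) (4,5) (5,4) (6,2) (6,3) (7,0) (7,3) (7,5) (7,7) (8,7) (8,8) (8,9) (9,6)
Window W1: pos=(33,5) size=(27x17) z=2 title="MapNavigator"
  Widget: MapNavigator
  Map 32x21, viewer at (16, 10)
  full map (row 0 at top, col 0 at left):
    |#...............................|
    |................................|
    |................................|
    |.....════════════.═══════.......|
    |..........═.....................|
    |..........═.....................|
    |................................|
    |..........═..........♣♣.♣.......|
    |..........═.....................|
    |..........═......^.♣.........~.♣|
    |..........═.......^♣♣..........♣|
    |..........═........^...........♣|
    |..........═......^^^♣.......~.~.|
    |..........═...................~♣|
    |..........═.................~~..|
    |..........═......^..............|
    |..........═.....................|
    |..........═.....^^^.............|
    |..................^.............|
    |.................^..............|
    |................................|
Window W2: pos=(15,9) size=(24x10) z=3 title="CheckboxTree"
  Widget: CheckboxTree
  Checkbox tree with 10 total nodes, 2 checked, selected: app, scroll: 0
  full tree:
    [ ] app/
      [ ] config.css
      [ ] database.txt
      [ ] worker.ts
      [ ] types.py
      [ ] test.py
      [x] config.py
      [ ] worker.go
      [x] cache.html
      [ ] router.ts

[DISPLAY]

                                        
                                        
                                        
                                        
                         ┏━━━━━━━━━━━━━━
                         ┃ MapNavigator 
                         ┠──────────────
                         ┃......═.......
       ┏━━━━━━━━━━━━━━━━━━━━━━┓.═.......
       ┃ CheckboxTree         ┃.........
       ┠──────────────────────┨.═.......
       ┃>[-] app/             ┃.═.......
       ┃   [ ] config.css     ┃.═......^
       ┃   [ ] database.txt   ┃.═.....@.
       ┃   [ ] worker.ts      ┃.═.......
       ┃   [ ] types.py       ┃.═......^
       ┃   [ ] test.py        ┃.═.......


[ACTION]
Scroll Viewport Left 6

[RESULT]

                                        
                                        
                                        
                                        
                               ┏━━━━━━━━
                               ┃ MapNavi
                               ┠────────
                               ┃......═.
             ┏━━━━━━━━━━━━━━━━━━━━━━┓.═.
             ┃ CheckboxTree         ┃...
             ┠──────────────────────┨.═.
             ┃>[-] app/             ┃.═.
             ┃   [ ] config.css     ┃.═.
             ┃   [ ] database.txt   ┃.═.
             ┃   [ ] worker.ts      ┃.═.
             ┃   [ ] types.py       ┃.═.
             ┃   [ ] test.py        ┃.═.


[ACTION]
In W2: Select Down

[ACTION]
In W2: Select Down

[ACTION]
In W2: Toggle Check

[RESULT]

                                        
                                        
                                        
                                        
                               ┏━━━━━━━━
                               ┃ MapNavi
                               ┠────────
                               ┃......═.
             ┏━━━━━━━━━━━━━━━━━━━━━━┓.═.
             ┃ CheckboxTree         ┃...
             ┠──────────────────────┨.═.
             ┃ [-] app/             ┃.═.
             ┃   [ ] config.css     ┃.═.
             ┃>  [x] database.txt   ┃.═.
             ┃   [ ] worker.ts      ┃.═.
             ┃   [ ] types.py       ┃.═.
             ┃   [ ] test.py        ┃.═.


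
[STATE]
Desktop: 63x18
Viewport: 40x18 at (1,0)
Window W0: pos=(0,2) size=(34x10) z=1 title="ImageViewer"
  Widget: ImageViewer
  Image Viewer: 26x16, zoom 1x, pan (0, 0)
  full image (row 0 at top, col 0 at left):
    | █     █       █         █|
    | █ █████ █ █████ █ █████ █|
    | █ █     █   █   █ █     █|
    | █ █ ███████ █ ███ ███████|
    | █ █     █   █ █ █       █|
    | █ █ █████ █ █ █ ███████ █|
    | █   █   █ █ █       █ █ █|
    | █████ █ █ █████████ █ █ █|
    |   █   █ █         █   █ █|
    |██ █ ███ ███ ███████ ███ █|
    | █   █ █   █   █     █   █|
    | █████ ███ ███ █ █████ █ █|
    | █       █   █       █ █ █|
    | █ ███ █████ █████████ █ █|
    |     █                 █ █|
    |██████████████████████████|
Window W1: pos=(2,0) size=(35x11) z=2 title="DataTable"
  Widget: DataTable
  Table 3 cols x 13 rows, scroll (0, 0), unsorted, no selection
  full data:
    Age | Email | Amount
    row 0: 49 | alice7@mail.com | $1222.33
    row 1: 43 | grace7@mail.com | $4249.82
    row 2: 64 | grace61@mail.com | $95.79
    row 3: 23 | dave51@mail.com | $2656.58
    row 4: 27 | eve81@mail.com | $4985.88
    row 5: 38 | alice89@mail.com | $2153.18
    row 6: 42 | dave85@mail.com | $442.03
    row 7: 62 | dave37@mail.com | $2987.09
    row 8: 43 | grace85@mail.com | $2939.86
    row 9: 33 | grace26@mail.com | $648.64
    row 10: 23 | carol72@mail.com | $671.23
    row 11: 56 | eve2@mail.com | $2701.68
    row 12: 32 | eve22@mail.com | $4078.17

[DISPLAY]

 ┏━━━━━━━━━━━━━━━━━━━━━━━━━━━━━━━━━┓    
 ┃ DataTable                       ┃    
━┠─────────────────────────────────┨    
 ┃Age│Email           │Amount      ┃    
─┃───┼────────────────┼────────    ┃    
 ┃49 │alice7@mail.com │$1222.33    ┃    
 ┃43 │grace7@mail.com │$4249.82    ┃    
 ┃64 │grace61@mail.com│$95.79      ┃    
 ┃23 │dave51@mail.com │$2656.58    ┃    
 ┃27 │eve81@mail.com  │$4985.88    ┃    
 ┗━━━━━━━━━━━━━━━━━━━━━━━━━━━━━━━━━┛    
━━━━━━━━━━━━━━━━━━━━━━━━━━━━━━━━┛       
                                        
                                        
                                        
                                        
                                        
                                        


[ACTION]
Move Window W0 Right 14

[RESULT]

 ┏━━━━━━━━━━━━━━━━━━━━━━━━━━━━━━━━━┓    
 ┃ DataTable                       ┃    
 ┠─────────────────────────────────┨━━━━
 ┃Age│Email           │Amount      ┃    
 ┃───┼────────────────┼────────    ┃────
 ┃49 │alice7@mail.com │$1222.33    ┃   █
 ┃43 │grace7@mail.com │$4249.82    ┃██ █
 ┃64 │grace61@mail.com│$95.79      ┃   █
 ┃23 │dave51@mail.com │$2656.58    ┃████
 ┃27 │eve81@mail.com  │$4985.88    ┃   █
 ┗━━━━━━━━━━━━━━━━━━━━━━━━━━━━━━━━━┛██ █
             ┗━━━━━━━━━━━━━━━━━━━━━━━━━━
                                        
                                        
                                        
                                        
                                        
                                        


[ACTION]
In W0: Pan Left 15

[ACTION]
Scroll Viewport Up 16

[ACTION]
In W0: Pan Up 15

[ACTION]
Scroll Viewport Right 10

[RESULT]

━━━━━━━━━━━━━━━━━━━━━━━━━┓              
le                       ┃              
─────────────────────────┨━━━━━━━━━━┓   
l           │Amount      ┃          ┃   
────────────┼────────    ┃──────────┨   
e7@mail.com │$1222.33    ┃   █      ┃   
e7@mail.com │$4249.82    ┃██ █      ┃   
e61@mail.com│$95.79      ┃   █      ┃   
51@mail.com │$2656.58    ┃████      ┃   
1@mail.com  │$4985.88    ┃   █      ┃   
━━━━━━━━━━━━━━━━━━━━━━━━━┛██ █      ┃   
   ┗━━━━━━━━━━━━━━━━━━━━━━━━━━━━━━━━┛   
                                        
                                        
                                        
                                        
                                        
                                        


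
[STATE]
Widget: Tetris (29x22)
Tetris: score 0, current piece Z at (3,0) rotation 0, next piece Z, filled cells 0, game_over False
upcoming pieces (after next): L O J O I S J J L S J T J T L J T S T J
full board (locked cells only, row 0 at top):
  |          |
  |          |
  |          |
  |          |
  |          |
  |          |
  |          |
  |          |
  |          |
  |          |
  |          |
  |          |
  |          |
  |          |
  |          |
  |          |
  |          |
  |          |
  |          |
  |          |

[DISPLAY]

   ▓▓     │Next:             
    ▓▓    │▓▓                
          │ ▓▓               
          │                  
          │                  
          │                  
          │Score:            
          │0                 
          │                  
          │                  
          │                  
          │                  
          │                  
          │                  
          │                  
          │                  
          │                  
          │                  
          │                  
          │                  
          │                  
          │                  


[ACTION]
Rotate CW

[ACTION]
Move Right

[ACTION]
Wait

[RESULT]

          │Next:             
     ▓    │▓▓                
    ▓▓    │ ▓▓               
    ▓     │                  
          │                  
          │                  
          │Score:            
          │0                 
          │                  
          │                  
          │                  
          │                  
          │                  
          │                  
          │                  
          │                  
          │                  
          │                  
          │                  
          │                  
          │                  
          │                  
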